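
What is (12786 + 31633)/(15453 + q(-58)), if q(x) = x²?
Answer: 44419/18817 ≈ 2.3606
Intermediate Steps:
(12786 + 31633)/(15453 + q(-58)) = (12786 + 31633)/(15453 + (-58)²) = 44419/(15453 + 3364) = 44419/18817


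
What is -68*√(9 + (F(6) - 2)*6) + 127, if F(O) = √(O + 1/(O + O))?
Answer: 127 - 68*√(-3 + √219) ≈ -106.57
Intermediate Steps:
F(O) = √(O + 1/(2*O))
-68*√(9 + (F(6) - 2)*6) + 127 = -68*√(9 + (√(2/6 + 4*6)/2 - 2)*6) + 127 = -68*√(9 + (√(2*(⅙) + 24)/2 - 2)*6) + 127 = -68*√(9 + (√(⅓ + 24)/2 - 2)*6) + 127 = -68*√(9 + (√(73/3)/2 - 2)*6) + 127 = -68*√(9 + ((√219/3)/2 - 2)*6) + 127 = -68*√(9 + (√219/6 - 2)*6) + 127 = -68*√(9 + (-2 + √219/6)*6) + 127 = -68*√(9 + (-12 + √219)) + 127 = -68*√(-3 + √219) + 127 = 127 - 68*√(-3 + √219)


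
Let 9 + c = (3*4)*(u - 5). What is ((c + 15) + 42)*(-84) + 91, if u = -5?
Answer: 6139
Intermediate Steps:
c = -129 (c = -9 + (3*4)*(-5 - 5) = -9 + 12*(-10) = -9 - 120 = -129)
((c + 15) + 42)*(-84) + 91 = ((-129 + 15) + 42)*(-84) + 91 = (-114 + 42)*(-84) + 91 = -72*(-84) + 91 = 6048 + 91 = 6139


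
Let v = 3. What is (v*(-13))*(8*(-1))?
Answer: 312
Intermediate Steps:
(v*(-13))*(8*(-1)) = (3*(-13))*(8*(-1)) = -39*(-8) = 312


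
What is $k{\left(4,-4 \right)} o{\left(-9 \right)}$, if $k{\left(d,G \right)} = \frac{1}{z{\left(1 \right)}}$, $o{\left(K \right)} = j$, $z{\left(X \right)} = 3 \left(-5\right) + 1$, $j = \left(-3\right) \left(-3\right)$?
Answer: $- \frac{9}{14} \approx -0.64286$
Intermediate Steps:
$j = 9$
$z{\left(X \right)} = -14$ ($z{\left(X \right)} = -15 + 1 = -14$)
$o{\left(K \right)} = 9$
$k{\left(d,G \right)} = - \frac{1}{14}$ ($k{\left(d,G \right)} = \frac{1}{-14} = - \frac{1}{14}$)
$k{\left(4,-4 \right)} o{\left(-9 \right)} = \left(- \frac{1}{14}\right) 9 = - \frac{9}{14}$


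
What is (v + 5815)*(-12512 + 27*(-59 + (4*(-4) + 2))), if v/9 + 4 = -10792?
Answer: 1323007567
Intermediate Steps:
v = -97164 (v = -36 + 9*(-10792) = -36 - 97128 = -97164)
(v + 5815)*(-12512 + 27*(-59 + (4*(-4) + 2))) = (-97164 + 5815)*(-12512 + 27*(-59 + (4*(-4) + 2))) = -91349*(-12512 + 27*(-59 + (-16 + 2))) = -91349*(-12512 + 27*(-59 - 14)) = -91349*(-12512 + 27*(-73)) = -91349*(-12512 - 1971) = -91349*(-14483) = 1323007567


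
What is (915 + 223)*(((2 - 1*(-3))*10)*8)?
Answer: 455200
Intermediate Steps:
(915 + 223)*(((2 - 1*(-3))*10)*8) = 1138*(((2 + 3)*10)*8) = 1138*((5*10)*8) = 1138*(50*8) = 1138*400 = 455200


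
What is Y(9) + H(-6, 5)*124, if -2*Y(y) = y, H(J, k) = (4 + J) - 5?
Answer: -1745/2 ≈ -872.50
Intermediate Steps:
H(J, k) = -1 + J
Y(y) = -y/2
Y(9) + H(-6, 5)*124 = -½*9 + (-1 - 6)*124 = -9/2 - 7*124 = -9/2 - 868 = -1745/2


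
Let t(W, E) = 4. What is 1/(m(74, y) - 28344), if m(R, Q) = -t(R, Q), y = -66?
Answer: -1/28348 ≈ -3.5276e-5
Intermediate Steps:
m(R, Q) = -4 (m(R, Q) = -1*4 = -4)
1/(m(74, y) - 28344) = 1/(-4 - 28344) = 1/(-28348) = -1/28348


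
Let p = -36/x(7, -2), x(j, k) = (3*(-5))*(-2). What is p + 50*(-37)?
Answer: -9256/5 ≈ -1851.2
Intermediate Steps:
x(j, k) = 30 (x(j, k) = -15*(-2) = 30)
p = -6/5 (p = -36/30 = -36*1/30 = -6/5 ≈ -1.2000)
p + 50*(-37) = -6/5 + 50*(-37) = -6/5 - 1850 = -9256/5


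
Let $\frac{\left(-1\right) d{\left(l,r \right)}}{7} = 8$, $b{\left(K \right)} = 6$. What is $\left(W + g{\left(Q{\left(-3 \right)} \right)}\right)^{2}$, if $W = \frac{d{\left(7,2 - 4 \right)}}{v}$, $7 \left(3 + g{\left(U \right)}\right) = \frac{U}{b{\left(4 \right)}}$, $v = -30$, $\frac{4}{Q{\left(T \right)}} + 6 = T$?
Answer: $\frac{1168561}{893025} \approx 1.3085$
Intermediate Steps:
$Q{\left(T \right)} = \frac{4}{-6 + T}$
$d{\left(l,r \right)} = -56$ ($d{\left(l,r \right)} = \left(-7\right) 8 = -56$)
$g{\left(U \right)} = -3 + \frac{U}{42}$ ($g{\left(U \right)} = -3 + \frac{U \frac{1}{6}}{7} = -3 + \frac{\frac{1}{6} U}{7} = -3 + \frac{U}{42}$)
$W = \frac{28}{15}$ ($W = - \frac{56}{-30} = \left(-56\right) \left(- \frac{1}{30}\right) = \frac{28}{15} \approx 1.8667$)
$\left(W + g{\left(Q{\left(-3 \right)} \right)}\right)^{2} = \left(\frac{28}{15} - \left(3 - \frac{4 \frac{1}{-6 - 3}}{42}\right)\right)^{2} = \left(\frac{28}{15} - \left(3 - \frac{4 \frac{1}{-9}}{42}\right)\right)^{2} = \left(\frac{28}{15} - \left(3 - \frac{4 \left(- \frac{1}{9}\right)}{42}\right)\right)^{2} = \left(\frac{28}{15} + \left(-3 + \frac{1}{42} \left(- \frac{4}{9}\right)\right)\right)^{2} = \left(\frac{28}{15} - \frac{569}{189}\right)^{2} = \left(- \frac{1081}{945}\right)^{2} = \frac{1168561}{893025}$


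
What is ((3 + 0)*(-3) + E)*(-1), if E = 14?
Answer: -5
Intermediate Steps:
((3 + 0)*(-3) + E)*(-1) = ((3 + 0)*(-3) + 14)*(-1) = (3*(-3) + 14)*(-1) = (-9 + 14)*(-1) = 5*(-1) = -5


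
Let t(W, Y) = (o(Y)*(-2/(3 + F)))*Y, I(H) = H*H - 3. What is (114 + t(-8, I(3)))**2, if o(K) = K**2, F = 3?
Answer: 1764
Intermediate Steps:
I(H) = -3 + H**2 (I(H) = H**2 - 3 = -3 + H**2)
t(W, Y) = -Y**3/3 (t(W, Y) = (Y**2*(-2/(3 + 3)))*Y = (Y**2*(-2/6))*Y = (Y**2*(-2*1/6))*Y = (Y**2*(-1/3))*Y = (-Y**2/3)*Y = -Y**3/3)
(114 + t(-8, I(3)))**2 = (114 - (-3 + 3**2)**3/3)**2 = (114 - (-3 + 9)**3/3)**2 = (114 - 1/3*6**3)**2 = (114 - 1/3*216)**2 = (114 - 72)**2 = 42**2 = 1764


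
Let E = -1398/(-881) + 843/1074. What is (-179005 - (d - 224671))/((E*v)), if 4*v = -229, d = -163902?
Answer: -264389312256/171302305 ≈ -1543.4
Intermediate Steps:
v = -229/4 (v = (¼)*(-229) = -229/4 ≈ -57.250)
E = 748045/315398 (E = -1398*(-1/881) + 843*(1/1074) = 1398/881 + 281/358 = 748045/315398 ≈ 2.3717)
(-179005 - (d - 224671))/((E*v)) = (-179005 - (-163902 - 224671))/(((748045/315398)*(-229/4))) = (-179005 - 1*(-388573))/(-171302305/1261592) = (-179005 + 388573)*(-1261592/171302305) = 209568*(-1261592/171302305) = -264389312256/171302305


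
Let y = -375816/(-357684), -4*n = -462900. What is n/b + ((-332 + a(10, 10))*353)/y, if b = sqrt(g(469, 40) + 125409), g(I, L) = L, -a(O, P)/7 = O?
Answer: -2114896071/15659 + 115725*sqrt(125449)/125449 ≈ -1.3473e+5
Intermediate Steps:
n = 115725 (n = -1/4*(-462900) = 115725)
a(O, P) = -7*O
y = 31318/29807 (y = -375816*(-1/357684) = 31318/29807 ≈ 1.0507)
b = sqrt(125449) (b = sqrt(40 + 125409) = sqrt(125449) ≈ 354.19)
n/b + ((-332 + a(10, 10))*353)/y = 115725/(sqrt(125449)) + ((-332 - 7*10)*353)/(31318/29807) = 115725*(sqrt(125449)/125449) + ((-332 - 70)*353)*(29807/31318) = 115725*sqrt(125449)/125449 - 402*353*(29807/31318) = 115725*sqrt(125449)/125449 - 141906*29807/31318 = 115725*sqrt(125449)/125449 - 2114896071/15659 = -2114896071/15659 + 115725*sqrt(125449)/125449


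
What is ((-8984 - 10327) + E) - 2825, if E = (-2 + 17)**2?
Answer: -21911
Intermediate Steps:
E = 225 (E = 15**2 = 225)
((-8984 - 10327) + E) - 2825 = ((-8984 - 10327) + 225) - 2825 = (-19311 + 225) - 2825 = -19086 - 2825 = -21911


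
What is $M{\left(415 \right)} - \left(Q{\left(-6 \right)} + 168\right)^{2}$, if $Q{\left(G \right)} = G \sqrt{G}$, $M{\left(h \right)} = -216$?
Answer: $-28224 + 2016 i \sqrt{6} \approx -28224.0 + 4938.2 i$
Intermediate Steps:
$Q{\left(G \right)} = G^{\frac{3}{2}}$
$M{\left(415 \right)} - \left(Q{\left(-6 \right)} + 168\right)^{2} = -216 - \left(\left(-6\right)^{\frac{3}{2}} + 168\right)^{2} = -216 - \left(- 6 i \sqrt{6} + 168\right)^{2} = -216 - \left(168 - 6 i \sqrt{6}\right)^{2}$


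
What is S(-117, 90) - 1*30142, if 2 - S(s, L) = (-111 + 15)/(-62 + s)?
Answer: -5395156/179 ≈ -30141.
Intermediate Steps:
S(s, L) = 2 + 96/(-62 + s) (S(s, L) = 2 - (-111 + 15)/(-62 + s) = 2 - (-96)/(-62 + s) = 2 + 96/(-62 + s))
S(-117, 90) - 1*30142 = 2*(-14 - 117)/(-62 - 117) - 1*30142 = 2*(-131)/(-179) - 30142 = 2*(-1/179)*(-131) - 30142 = 262/179 - 30142 = -5395156/179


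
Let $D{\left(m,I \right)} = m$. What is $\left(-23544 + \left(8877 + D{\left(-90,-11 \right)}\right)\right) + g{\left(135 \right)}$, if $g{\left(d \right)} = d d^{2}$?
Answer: $2445618$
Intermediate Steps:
$g{\left(d \right)} = d^{3}$
$\left(-23544 + \left(8877 + D{\left(-90,-11 \right)}\right)\right) + g{\left(135 \right)} = \left(-23544 + \left(8877 - 90\right)\right) + 135^{3} = \left(-23544 + 8787\right) + 2460375 = -14757 + 2460375 = 2445618$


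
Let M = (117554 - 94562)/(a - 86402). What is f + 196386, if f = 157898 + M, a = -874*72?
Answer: 26452603364/74665 ≈ 3.5428e+5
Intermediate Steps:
a = -62928
M = -11496/74665 (M = (117554 - 94562)/(-62928 - 86402) = 22992/(-149330) = 22992*(-1/149330) = -11496/74665 ≈ -0.15397)
f = 11789442674/74665 (f = 157898 - 11496/74665 = 11789442674/74665 ≈ 1.5790e+5)
f + 196386 = 11789442674/74665 + 196386 = 26452603364/74665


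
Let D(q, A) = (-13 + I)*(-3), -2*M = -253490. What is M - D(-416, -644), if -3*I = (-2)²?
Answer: 126702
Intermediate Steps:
M = 126745 (M = -½*(-253490) = 126745)
I = -4/3 (I = -⅓*(-2)² = -⅓*4 = -4/3 ≈ -1.3333)
D(q, A) = 43 (D(q, A) = (-13 - 4/3)*(-3) = -43/3*(-3) = 43)
M - D(-416, -644) = 126745 - 1*43 = 126745 - 43 = 126702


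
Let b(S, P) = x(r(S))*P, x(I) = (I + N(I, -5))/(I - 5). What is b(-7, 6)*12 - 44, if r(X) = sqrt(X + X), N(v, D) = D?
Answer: 28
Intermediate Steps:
r(X) = sqrt(2)*sqrt(X) (r(X) = sqrt(2*X) = sqrt(2)*sqrt(X))
x(I) = 1 (x(I) = (I - 5)/(I - 5) = (-5 + I)/(-5 + I) = 1)
b(S, P) = P (b(S, P) = 1*P = P)
b(-7, 6)*12 - 44 = 6*12 - 44 = 72 - 44 = 28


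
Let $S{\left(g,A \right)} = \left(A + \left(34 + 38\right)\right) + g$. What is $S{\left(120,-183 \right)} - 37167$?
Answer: $-37158$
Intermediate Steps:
$S{\left(g,A \right)} = 72 + A + g$ ($S{\left(g,A \right)} = \left(A + 72\right) + g = \left(72 + A\right) + g = 72 + A + g$)
$S{\left(120,-183 \right)} - 37167 = \left(72 - 183 + 120\right) - 37167 = 9 - 37167 = -37158$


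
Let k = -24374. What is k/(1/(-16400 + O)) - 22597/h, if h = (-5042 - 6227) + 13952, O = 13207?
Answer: 208807623709/2683 ≈ 7.7826e+7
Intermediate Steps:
h = 2683 (h = -11269 + 13952 = 2683)
k/(1/(-16400 + O)) - 22597/h = -24374/(1/(-16400 + 13207)) - 22597/2683 = -24374/(1/(-3193)) - 22597*1/2683 = -24374/(-1/3193) - 22597/2683 = -24374*(-3193) - 22597/2683 = 77826182 - 22597/2683 = 208807623709/2683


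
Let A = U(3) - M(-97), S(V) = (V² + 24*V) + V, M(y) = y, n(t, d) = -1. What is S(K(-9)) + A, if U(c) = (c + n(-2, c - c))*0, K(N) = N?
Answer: -47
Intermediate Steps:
U(c) = 0 (U(c) = (c - 1)*0 = (-1 + c)*0 = 0)
S(V) = V² + 25*V
A = 97 (A = 0 - 1*(-97) = 0 + 97 = 97)
S(K(-9)) + A = -9*(25 - 9) + 97 = -9*16 + 97 = -144 + 97 = -47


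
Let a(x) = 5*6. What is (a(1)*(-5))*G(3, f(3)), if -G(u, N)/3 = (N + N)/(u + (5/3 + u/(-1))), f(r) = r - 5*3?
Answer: -6480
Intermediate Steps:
a(x) = 30
f(r) = -15 + r (f(r) = r - 15 = -15 + r)
G(u, N) = -18*N/5 (G(u, N) = -3*(N + N)/(u + (5/3 + u/(-1))) = -3*2*N/(u + (5*(1/3) + u*(-1))) = -3*2*N/(u + (5/3 - u)) = -3*2*N/5/3 = -3*2*N*3/5 = -18*N/5)
(a(1)*(-5))*G(3, f(3)) = (30*(-5))*(-18*(-15 + 3)/5) = -(-540)*(-12) = -150*216/5 = -6480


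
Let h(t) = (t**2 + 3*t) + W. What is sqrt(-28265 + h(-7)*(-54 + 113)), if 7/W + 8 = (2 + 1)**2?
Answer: 10*I*sqrt(262) ≈ 161.86*I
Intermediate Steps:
W = 7 (W = 7/(-8 + (2 + 1)**2) = 7/(-8 + 3**2) = 7/(-8 + 9) = 7/1 = 7*1 = 7)
h(t) = 7 + t**2 + 3*t (h(t) = (t**2 + 3*t) + 7 = 7 + t**2 + 3*t)
sqrt(-28265 + h(-7)*(-54 + 113)) = sqrt(-28265 + (7 + (-7)**2 + 3*(-7))*(-54 + 113)) = sqrt(-28265 + (7 + 49 - 21)*59) = sqrt(-28265 + 35*59) = sqrt(-28265 + 2065) = sqrt(-26200) = 10*I*sqrt(262)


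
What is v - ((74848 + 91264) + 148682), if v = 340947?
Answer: 26153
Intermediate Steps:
v - ((74848 + 91264) + 148682) = 340947 - ((74848 + 91264) + 148682) = 340947 - (166112 + 148682) = 340947 - 1*314794 = 340947 - 314794 = 26153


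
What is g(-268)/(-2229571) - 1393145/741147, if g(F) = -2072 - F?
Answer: -3104778661607/1652439857937 ≈ -1.8789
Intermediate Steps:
g(-268)/(-2229571) - 1393145/741147 = (-2072 - 1*(-268))/(-2229571) - 1393145/741147 = (-2072 + 268)*(-1/2229571) - 1393145*1/741147 = -1804*(-1/2229571) - 1393145/741147 = 1804/2229571 - 1393145/741147 = -3104778661607/1652439857937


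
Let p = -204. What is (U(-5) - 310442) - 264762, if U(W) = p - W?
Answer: -575403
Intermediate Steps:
U(W) = -204 - W
(U(-5) - 310442) - 264762 = ((-204 - 1*(-5)) - 310442) - 264762 = ((-204 + 5) - 310442) - 264762 = (-199 - 310442) - 264762 = -310641 - 264762 = -575403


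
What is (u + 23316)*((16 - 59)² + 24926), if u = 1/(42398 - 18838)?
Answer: 2941635166155/4712 ≈ 6.2429e+8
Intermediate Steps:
u = 1/23560 ≈ 4.2445e-5
(u + 23316)*((16 - 59)² + 24926) = (1/23560 + 23316)*((16 - 59)² + 24926) = 549324961*((-43)² + 24926)/23560 = 549324961*(1849 + 24926)/23560 = (549324961/23560)*26775 = 2941635166155/4712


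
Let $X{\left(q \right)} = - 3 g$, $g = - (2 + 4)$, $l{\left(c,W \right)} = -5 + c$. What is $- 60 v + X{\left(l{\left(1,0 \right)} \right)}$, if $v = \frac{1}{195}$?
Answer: $\frac{230}{13} \approx 17.692$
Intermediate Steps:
$g = -6$ ($g = \left(-1\right) 6 = -6$)
$X{\left(q \right)} = 18$ ($X{\left(q \right)} = \left(-3\right) \left(-6\right) = 18$)
$v = \frac{1}{195} \approx 0.0051282$
$- 60 v + X{\left(l{\left(1,0 \right)} \right)} = \left(-60\right) \frac{1}{195} + 18 = - \frac{4}{13} + 18 = \frac{230}{13}$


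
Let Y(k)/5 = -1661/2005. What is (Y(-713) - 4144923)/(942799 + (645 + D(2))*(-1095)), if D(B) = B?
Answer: -831057892/46983967 ≈ -17.688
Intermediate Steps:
Y(k) = -1661/401 (Y(k) = 5*(-1661/2005) = -1661/401)
(Y(-713) - 4144923)/(942799 + (645 + D(2))*(-1095)) = (-1661/401 - 4144923)/(942799 + (645 + 2)*(-1095)) = -1662115784/(401*(942799 + 647*(-1095))) = -1662115784/(401*(942799 - 708465)) = -1662115784/401/234334 = -1662115784/401*1/234334 = -831057892/46983967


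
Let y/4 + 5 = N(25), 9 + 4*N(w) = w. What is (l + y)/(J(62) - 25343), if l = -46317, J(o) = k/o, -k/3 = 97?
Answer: 2871902/1571557 ≈ 1.8274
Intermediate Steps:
k = -291 (k = -3*97 = -291)
J(o) = -291/o
N(w) = -9/4 + w/4
y = -4 (y = -20 + 4*(-9/4 + (¼)*25) = -20 + 4*(-9/4 + 25/4) = -20 + 4*4 = -20 + 16 = -4)
(l + y)/(J(62) - 25343) = (-46317 - 4)/(-291/62 - 25343) = -46321/(-291*1/62 - 25343) = -46321/(-291/62 - 25343) = -46321/(-1571557/62) = -46321*(-62/1571557) = 2871902/1571557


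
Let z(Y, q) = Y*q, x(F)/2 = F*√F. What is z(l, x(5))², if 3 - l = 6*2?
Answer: 40500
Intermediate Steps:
x(F) = 2*F^(3/2) (x(F) = 2*(F*√F) = 2*F^(3/2))
l = -9 (l = 3 - 6*2 = 3 - 1*12 = 3 - 12 = -9)
z(l, x(5))² = (-18*5^(3/2))² = (-18*5*√5)² = (-90*√5)² = 40500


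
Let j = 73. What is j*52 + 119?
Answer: 3915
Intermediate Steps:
j*52 + 119 = 73*52 + 119 = 3796 + 119 = 3915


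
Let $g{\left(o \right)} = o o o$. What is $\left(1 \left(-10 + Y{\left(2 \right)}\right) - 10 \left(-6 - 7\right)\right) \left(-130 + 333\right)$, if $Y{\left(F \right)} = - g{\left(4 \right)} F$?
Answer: $-1624$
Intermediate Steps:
$g{\left(o \right)} = o^{3}$ ($g{\left(o \right)} = o^{2} o = o^{3}$)
$Y{\left(F \right)} = - 64 F$ ($Y{\left(F \right)} = - 4^{3} F = \left(-1\right) 64 F = - 64 F$)
$\left(1 \left(-10 + Y{\left(2 \right)}\right) - 10 \left(-6 - 7\right)\right) \left(-130 + 333\right) = \left(1 \left(-10 - 128\right) - 10 \left(-6 - 7\right)\right) \left(-130 + 333\right) = \left(1 \left(-10 - 128\right) - -130\right) 203 = \left(1 \left(-138\right) + 130\right) 203 = \left(-138 + 130\right) 203 = \left(-8\right) 203 = -1624$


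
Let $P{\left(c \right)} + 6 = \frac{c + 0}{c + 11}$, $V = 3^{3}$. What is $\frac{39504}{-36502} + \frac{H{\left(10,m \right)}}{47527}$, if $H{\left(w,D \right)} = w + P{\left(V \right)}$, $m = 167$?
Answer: $- \frac{35669358623}{32961780526} \approx -1.0821$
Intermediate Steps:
$V = 27$
$P{\left(c \right)} = -6 + \frac{c}{11 + c}$ ($P{\left(c \right)} = -6 + \frac{c + 0}{c + 11} = -6 + \frac{c}{11 + c}$)
$H{\left(w,D \right)} = - \frac{201}{38} + w$ ($H{\left(w,D \right)} = w + \frac{-66 - 135}{11 + 27} = w + \frac{-66 - 135}{38} = w + \frac{1}{38} \left(-201\right) = w - \frac{201}{38} = - \frac{201}{38} + w$)
$\frac{39504}{-36502} + \frac{H{\left(10,m \right)}}{47527} = \frac{39504}{-36502} + \frac{- \frac{201}{38} + 10}{47527} = 39504 \left(- \frac{1}{36502}\right) + \frac{179}{38} \cdot \frac{1}{47527} = - \frac{19752}{18251} + \frac{179}{1806026} = - \frac{35669358623}{32961780526}$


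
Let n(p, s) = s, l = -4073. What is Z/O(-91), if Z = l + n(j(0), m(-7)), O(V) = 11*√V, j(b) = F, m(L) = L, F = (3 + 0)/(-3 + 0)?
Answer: 4080*I*√91/1001 ≈ 38.882*I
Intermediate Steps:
F = -1 (F = 3/(-3) = 3*(-⅓) = -1)
j(b) = -1
Z = -4080 (Z = -4073 - 7 = -4080)
Z/O(-91) = -4080*(-I*√91/1001) = -(-4080)*I*√91/1001 = 4080*I*√91/1001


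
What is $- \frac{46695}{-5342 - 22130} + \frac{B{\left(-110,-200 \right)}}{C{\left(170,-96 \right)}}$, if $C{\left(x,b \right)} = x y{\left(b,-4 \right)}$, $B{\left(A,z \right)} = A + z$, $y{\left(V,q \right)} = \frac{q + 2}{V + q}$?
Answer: $- \frac{2458105}{27472} \approx -89.477$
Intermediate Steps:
$y{\left(V,q \right)} = \frac{2 + q}{V + q}$
$C{\left(x,b \right)} = - \frac{2 x}{-4 + b}$ ($C{\left(x,b \right)} = x \frac{2 - 4}{b - 4} = x \frac{1}{-4 + b} \left(-2\right) = x \left(- \frac{2}{-4 + b}\right) = - \frac{2 x}{-4 + b}$)
$- \frac{46695}{-5342 - 22130} + \frac{B{\left(-110,-200 \right)}}{C{\left(170,-96 \right)}} = - \frac{46695}{-5342 - 22130} + \frac{-110 - 200}{\left(-2\right) 170 \frac{1}{-4 - 96}} = - \frac{46695}{-5342 - 22130} - \frac{310}{\left(-2\right) 170 \frac{1}{-100}} = - \frac{46695}{-27472} - \frac{310}{\left(-2\right) 170 \left(- \frac{1}{100}\right)} = \left(-46695\right) \left(- \frac{1}{27472}\right) - \frac{310}{\frac{17}{5}} = \frac{46695}{27472} - \frac{1550}{17} = - \frac{2458105}{27472}$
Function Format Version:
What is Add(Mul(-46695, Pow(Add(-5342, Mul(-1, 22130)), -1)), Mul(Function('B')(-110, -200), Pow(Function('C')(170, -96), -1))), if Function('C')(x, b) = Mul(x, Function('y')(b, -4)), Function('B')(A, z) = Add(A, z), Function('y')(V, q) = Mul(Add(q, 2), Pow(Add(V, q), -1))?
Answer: Rational(-2458105, 27472) ≈ -89.477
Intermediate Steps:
Function('y')(V, q) = Mul(Pow(Add(V, q), -1), Add(2, q)) (Function('y')(V, q) = Mul(Add(2, q), Pow(Add(V, q), -1)) = Mul(Pow(Add(V, q), -1), Add(2, q)))
Function('C')(x, b) = Mul(-2, x, Pow(Add(-4, b), -1)) (Function('C')(x, b) = Mul(x, Mul(Pow(Add(b, -4), -1), Add(2, -4))) = Mul(x, Mul(Pow(Add(-4, b), -1), -2)) = Mul(x, Mul(-2, Pow(Add(-4, b), -1))) = Mul(-2, x, Pow(Add(-4, b), -1)))
Add(Mul(-46695, Pow(Add(-5342, Mul(-1, 22130)), -1)), Mul(Function('B')(-110, -200), Pow(Function('C')(170, -96), -1))) = Add(Mul(-46695, Pow(Add(-5342, Mul(-1, 22130)), -1)), Mul(Add(-110, -200), Pow(Mul(-2, 170, Pow(Add(-4, -96), -1)), -1))) = Add(Mul(-46695, Pow(Add(-5342, -22130), -1)), Mul(-310, Pow(Mul(-2, 170, Pow(-100, -1)), -1))) = Add(Mul(-46695, Pow(-27472, -1)), Mul(-310, Pow(Mul(-2, 170, Rational(-1, 100)), -1))) = Add(Mul(-46695, Rational(-1, 27472)), Mul(-310, Pow(Rational(17, 5), -1))) = Add(Rational(46695, 27472), Mul(-310, Rational(5, 17))) = Add(Rational(46695, 27472), Rational(-1550, 17)) = Rational(-2458105, 27472)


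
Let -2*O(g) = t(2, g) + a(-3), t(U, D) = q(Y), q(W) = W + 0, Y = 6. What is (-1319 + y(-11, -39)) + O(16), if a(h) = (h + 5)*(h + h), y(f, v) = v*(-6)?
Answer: -1082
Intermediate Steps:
q(W) = W
y(f, v) = -6*v
t(U, D) = 6
a(h) = 2*h*(5 + h) (a(h) = (5 + h)*(2*h) = 2*h*(5 + h))
O(g) = 3 (O(g) = -(6 + 2*(-3)*(5 - 3))/2 = -(6 + 2*(-3)*2)/2 = -(6 - 12)/2 = -½*(-6) = 3)
(-1319 + y(-11, -39)) + O(16) = (-1319 - 6*(-39)) + 3 = (-1319 + 234) + 3 = -1085 + 3 = -1082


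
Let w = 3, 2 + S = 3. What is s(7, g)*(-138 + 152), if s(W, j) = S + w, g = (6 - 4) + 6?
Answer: 56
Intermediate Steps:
S = 1 (S = -2 + 3 = 1)
g = 8 (g = 2 + 6 = 8)
s(W, j) = 4 (s(W, j) = 1 + 3 = 4)
s(7, g)*(-138 + 152) = 4*(-138 + 152) = 4*14 = 56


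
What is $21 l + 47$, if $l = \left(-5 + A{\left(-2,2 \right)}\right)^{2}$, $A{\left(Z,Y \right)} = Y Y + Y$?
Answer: $68$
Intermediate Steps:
$A{\left(Z,Y \right)} = Y + Y^{2}$ ($A{\left(Z,Y \right)} = Y^{2} + Y = Y + Y^{2}$)
$l = 1$ ($l = \left(-5 + 2 \left(1 + 2\right)\right)^{2} = \left(-5 + 2 \cdot 3\right)^{2} = \left(-5 + 6\right)^{2} = 1^{2} = 1$)
$21 l + 47 = 21 \cdot 1 + 47 = 21 + 47 = 68$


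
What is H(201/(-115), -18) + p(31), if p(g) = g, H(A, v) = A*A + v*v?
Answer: 4735276/13225 ≈ 358.05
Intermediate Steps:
H(A, v) = A² + v²
H(201/(-115), -18) + p(31) = ((201/(-115))² + (-18)²) + 31 = ((201*(-1/115))² + 324) + 31 = ((-201/115)² + 324) + 31 = (40401/13225 + 324) + 31 = 4325301/13225 + 31 = 4735276/13225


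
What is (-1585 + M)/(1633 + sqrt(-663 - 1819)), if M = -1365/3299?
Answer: -8541047240/8805595129 + 5230280*I*sqrt(2482)/8805595129 ≈ -0.96996 + 0.029592*I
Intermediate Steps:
M = -1365/3299 (M = -1365*1/3299 = -1365/3299 ≈ -0.41376)
(-1585 + M)/(1633 + sqrt(-663 - 1819)) = (-1585 - 1365/3299)/(1633 + sqrt(-663 - 1819)) = -5230280/(3299*(1633 + sqrt(-2482))) = -5230280/(3299*(1633 + I*sqrt(2482)))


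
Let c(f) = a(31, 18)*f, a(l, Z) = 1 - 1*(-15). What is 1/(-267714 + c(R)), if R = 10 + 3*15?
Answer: -1/266834 ≈ -3.7476e-6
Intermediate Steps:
a(l, Z) = 16 (a(l, Z) = 1 + 15 = 16)
R = 55 (R = 10 + 45 = 55)
c(f) = 16*f
1/(-267714 + c(R)) = 1/(-267714 + 16*55) = 1/(-267714 + 880) = 1/(-266834) = -1/266834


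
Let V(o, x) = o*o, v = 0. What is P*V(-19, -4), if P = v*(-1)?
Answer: 0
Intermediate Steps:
V(o, x) = o**2
P = 0 (P = 0*(-1) = 0)
P*V(-19, -4) = 0*(-19)**2 = 0*361 = 0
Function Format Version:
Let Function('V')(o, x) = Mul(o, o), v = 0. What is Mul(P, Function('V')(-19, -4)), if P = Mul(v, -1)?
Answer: 0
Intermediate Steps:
Function('V')(o, x) = Pow(o, 2)
P = 0 (P = Mul(0, -1) = 0)
Mul(P, Function('V')(-19, -4)) = Mul(0, Pow(-19, 2)) = Mul(0, 361) = 0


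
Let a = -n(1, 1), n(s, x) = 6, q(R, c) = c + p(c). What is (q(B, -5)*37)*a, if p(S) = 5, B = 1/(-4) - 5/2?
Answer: 0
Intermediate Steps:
B = -11/4 (B = 1*(-1/4) - 5*1/2 = -1/4 - 5/2 = -11/4 ≈ -2.7500)
q(R, c) = 5 + c (q(R, c) = c + 5 = 5 + c)
a = -6 (a = -1*6 = -6)
(q(B, -5)*37)*a = ((5 - 5)*37)*(-6) = (0*37)*(-6) = 0*(-6) = 0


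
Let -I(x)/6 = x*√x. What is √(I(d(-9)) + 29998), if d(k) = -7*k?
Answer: √(29998 - 1134*√7) ≈ 164.31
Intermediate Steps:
I(x) = -6*x^(3/2) (I(x) = -6*x*√x = -6*x^(3/2))
√(I(d(-9)) + 29998) = √(-6*189*√7 + 29998) = √(-1134*√7 + 29998) = √(29998 - 1134*√7)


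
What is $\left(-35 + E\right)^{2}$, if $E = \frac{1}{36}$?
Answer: $\frac{1585081}{1296} \approx 1223.1$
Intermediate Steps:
$E = \frac{1}{36} \approx 0.027778$
$\left(-35 + E\right)^{2} = \left(-35 + \frac{1}{36}\right)^{2} = \left(- \frac{1259}{36}\right)^{2} = \frac{1585081}{1296}$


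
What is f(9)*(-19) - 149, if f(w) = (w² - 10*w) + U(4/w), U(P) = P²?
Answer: 1478/81 ≈ 18.247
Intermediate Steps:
f(w) = w² - 10*w + 16/w² (f(w) = (w² - 10*w) + (4/w)² = (w² - 10*w) + 16/w² = w² - 10*w + 16/w²)
f(9)*(-19) - 149 = ((16 + 9³*(-10 + 9))/9²)*(-19) - 149 = ((16 + 729*(-1))/81)*(-19) - 149 = ((16 - 729)/81)*(-19) - 149 = ((1/81)*(-713))*(-19) - 149 = -713/81*(-19) - 149 = 13547/81 - 149 = 1478/81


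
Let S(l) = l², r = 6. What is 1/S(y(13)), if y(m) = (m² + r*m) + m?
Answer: 1/67600 ≈ 1.4793e-5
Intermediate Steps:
y(m) = m² + 7*m (y(m) = (m² + 6*m) + m = m² + 7*m)
1/S(y(13)) = 1/((13*(7 + 13))²) = 1/((13*20)²) = 1/(260²) = 1/67600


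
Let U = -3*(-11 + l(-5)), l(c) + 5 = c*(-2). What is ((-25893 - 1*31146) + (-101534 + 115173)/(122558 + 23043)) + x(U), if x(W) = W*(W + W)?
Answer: -8210572352/145601 ≈ -56391.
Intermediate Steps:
l(c) = -5 - 2*c (l(c) = -5 + c*(-2) = -5 - 2*c)
U = 18 (U = -3*(-11 + (-5 - 2*(-5))) = -3*(-11 + (-5 + 10)) = -3*(-11 + 5) = -3*(-6) = 18)
x(W) = 2*W² (x(W) = W*(2*W) = 2*W²)
((-25893 - 1*31146) + (-101534 + 115173)/(122558 + 23043)) + x(U) = ((-25893 - 1*31146) + (-101534 + 115173)/(122558 + 23043)) + 2*18² = ((-25893 - 31146) + 13639/145601) + 2*324 = (-57039 + 13639*(1/145601)) + 648 = (-57039 + 13639/145601) + 648 = -8304921800/145601 + 648 = -8210572352/145601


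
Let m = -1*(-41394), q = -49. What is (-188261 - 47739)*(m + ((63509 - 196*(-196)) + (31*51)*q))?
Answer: -15540600000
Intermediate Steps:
m = 41394
(-188261 - 47739)*(m + ((63509 - 196*(-196)) + (31*51)*q)) = (-188261 - 47739)*(41394 + ((63509 - 196*(-196)) + (31*51)*(-49))) = -236000*(41394 + ((63509 + 38416) + 1581*(-49))) = -236000*(41394 + (101925 - 77469)) = -236000*(41394 + 24456) = -236000*65850 = -15540600000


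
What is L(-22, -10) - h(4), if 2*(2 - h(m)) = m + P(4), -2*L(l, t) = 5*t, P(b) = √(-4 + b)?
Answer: 25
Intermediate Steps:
L(l, t) = -5*t/2
h(m) = 2 - m/2 (h(m) = 2 - (m + √(-4 + 4))/2 = 2 - (m + √0)/2 = 2 - (m + 0)/2 = 2 - m/2)
L(-22, -10) - h(4) = -5/2*(-10) - (2 - ½*4) = 25 - (2 - 2) = 25 - 1*0 = 25 + 0 = 25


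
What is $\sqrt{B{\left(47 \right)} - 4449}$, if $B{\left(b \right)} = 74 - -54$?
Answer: $i \sqrt{4321} \approx 65.734 i$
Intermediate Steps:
$B{\left(b \right)} = 128$ ($B{\left(b \right)} = 74 + 54 = 128$)
$\sqrt{B{\left(47 \right)} - 4449} = \sqrt{128 - 4449} = \sqrt{-4321} = i \sqrt{4321}$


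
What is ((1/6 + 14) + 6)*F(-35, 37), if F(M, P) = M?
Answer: -4235/6 ≈ -705.83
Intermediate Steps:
((1/6 + 14) + 6)*F(-35, 37) = ((1/6 + 14) + 6)*(-35) = ((⅙ + 14) + 6)*(-35) = (85/6 + 6)*(-35) = (121/6)*(-35) = -4235/6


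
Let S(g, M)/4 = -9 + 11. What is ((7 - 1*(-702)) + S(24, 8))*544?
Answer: 390048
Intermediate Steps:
S(g, M) = 8 (S(g, M) = 4*(-9 + 11) = 4*2 = 8)
((7 - 1*(-702)) + S(24, 8))*544 = ((7 - 1*(-702)) + 8)*544 = ((7 + 702) + 8)*544 = (709 + 8)*544 = 717*544 = 390048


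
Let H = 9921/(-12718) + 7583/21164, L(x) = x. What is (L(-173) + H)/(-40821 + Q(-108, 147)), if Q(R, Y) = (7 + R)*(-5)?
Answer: 23339428273/5425802912816 ≈ 0.0043016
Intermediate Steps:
Q(R, Y) = -35 - 5*R
H = -56763725/134581876 (H = 9921*(-1/12718) + 7583*(1/21164) = -9921/12718 + 7583/21164 = -56763725/134581876 ≈ -0.42178)
(L(-173) + H)/(-40821 + Q(-108, 147)) = (-173 - 56763725/134581876)/(-40821 + (-35 - 5*(-108))) = -23339428273/(134581876*(-40821 + (-35 + 540))) = -23339428273/(134581876*(-40821 + 505)) = -23339428273/134581876/(-40316) = -23339428273/134581876*(-1/40316) = 23339428273/5425802912816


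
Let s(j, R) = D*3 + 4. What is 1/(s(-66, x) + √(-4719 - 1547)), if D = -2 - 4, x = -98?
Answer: -7/3231 - I*√6266/6462 ≈ -0.0021665 - 0.01225*I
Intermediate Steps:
D = -6
s(j, R) = -14 (s(j, R) = -6*3 + 4 = -18 + 4 = -14)
1/(s(-66, x) + √(-4719 - 1547)) = 1/(-14 + √(-4719 - 1547)) = 1/(-14 + √(-6266)) = 1/(-14 + I*√6266)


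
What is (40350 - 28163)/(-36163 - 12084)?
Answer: -12187/48247 ≈ -0.25260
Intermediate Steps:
(40350 - 28163)/(-36163 - 12084) = 12187/(-48247) = 12187*(-1/48247) = -12187/48247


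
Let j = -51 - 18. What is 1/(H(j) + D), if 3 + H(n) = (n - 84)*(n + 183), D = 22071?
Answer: 1/4626 ≈ 0.00021617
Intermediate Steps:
j = -69
H(n) = -3 + (-84 + n)*(183 + n) (H(n) = -3 + (n - 84)*(n + 183) = -3 + (-84 + n)*(183 + n))
1/(H(j) + D) = 1/((-15375 + (-69)**2 + 99*(-69)) + 22071) = 1/((-15375 + 4761 - 6831) + 22071) = 1/(-17445 + 22071) = 1/4626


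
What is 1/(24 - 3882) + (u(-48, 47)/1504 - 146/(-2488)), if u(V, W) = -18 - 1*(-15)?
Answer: 50913563/902278176 ≈ 0.056428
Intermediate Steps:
u(V, W) = -3 (u(V, W) = -18 + 15 = -3)
1/(24 - 3882) + (u(-48, 47)/1504 - 146/(-2488)) = 1/(24 - 3882) + (-3/1504 - 146/(-2488)) = 1/(-3858) + (-3*1/1504 - 146*(-1/2488)) = -1/3858 + (-3/1504 + 73/1244) = -1/3858 + 26515/467744 = 50913563/902278176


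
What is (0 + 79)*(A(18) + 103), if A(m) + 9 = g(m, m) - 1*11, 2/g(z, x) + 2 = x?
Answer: 52535/8 ≈ 6566.9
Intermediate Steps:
g(z, x) = 2/(-2 + x)
A(m) = -20 + 2/(-2 + m) (A(m) = -9 + (2/(-2 + m) - 1*11) = -9 + (2/(-2 + m) - 11) = -9 + (-11 + 2/(-2 + m)) = -20 + 2/(-2 + m))
(0 + 79)*(A(18) + 103) = (0 + 79)*(2*(21 - 10*18)/(-2 + 18) + 103) = 79*(2*(21 - 180)/16 + 103) = 79*(2*(1/16)*(-159) + 103) = 79*(-159/8 + 103) = 79*(665/8) = 52535/8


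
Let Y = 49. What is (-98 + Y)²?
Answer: 2401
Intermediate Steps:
(-98 + Y)² = (-98 + 49)² = (-49)² = 2401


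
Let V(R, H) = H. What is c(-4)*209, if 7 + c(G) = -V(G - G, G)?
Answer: -627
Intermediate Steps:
c(G) = -7 - G
c(-4)*209 = (-7 - 1*(-4))*209 = (-7 + 4)*209 = -3*209 = -627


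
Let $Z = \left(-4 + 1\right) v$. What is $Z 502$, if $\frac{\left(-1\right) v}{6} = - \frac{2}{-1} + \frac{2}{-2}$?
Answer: $9036$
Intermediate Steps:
$v = -6$ ($v = - 6 \left(- \frac{2}{-1} + \frac{2}{-2}\right) = - 6 \left(\left(-2\right) \left(-1\right) + 2 \left(- \frac{1}{2}\right)\right) = - 6 \left(2 - 1\right) = \left(-6\right) 1 = -6$)
$Z = 18$ ($Z = \left(-4 + 1\right) \left(-6\right) = \left(-3\right) \left(-6\right) = 18$)
$Z 502 = 18 \cdot 502 = 9036$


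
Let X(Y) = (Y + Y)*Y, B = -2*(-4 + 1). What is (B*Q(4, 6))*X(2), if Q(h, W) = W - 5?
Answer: 48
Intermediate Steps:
Q(h, W) = -5 + W
B = 6 (B = -2*(-3) = 6)
X(Y) = 2*Y² (X(Y) = (2*Y)*Y = 2*Y²)
(B*Q(4, 6))*X(2) = (6*(-5 + 6))*(2*2²) = (6*1)*(2*4) = 6*8 = 48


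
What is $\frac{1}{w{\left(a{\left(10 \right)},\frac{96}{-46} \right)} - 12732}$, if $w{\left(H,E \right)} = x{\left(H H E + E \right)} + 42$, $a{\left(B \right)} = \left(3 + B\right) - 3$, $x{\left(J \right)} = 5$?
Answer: $- \frac{1}{12685} \approx -7.8833 \cdot 10^{-5}$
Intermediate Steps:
$a{\left(B \right)} = B$
$w{\left(H,E \right)} = 47$ ($w{\left(H,E \right)} = 5 + 42 = 47$)
$\frac{1}{w{\left(a{\left(10 \right)},\frac{96}{-46} \right)} - 12732} = \frac{1}{47 - 12732} = \frac{1}{-12685} = - \frac{1}{12685}$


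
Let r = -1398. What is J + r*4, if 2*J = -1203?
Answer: -12387/2 ≈ -6193.5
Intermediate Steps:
J = -1203/2 (J = (½)*(-1203) = -1203/2 ≈ -601.50)
J + r*4 = -1203/2 - 1398*4 = -1203/2 - 5592 = -12387/2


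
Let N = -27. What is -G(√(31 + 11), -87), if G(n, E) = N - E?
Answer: -60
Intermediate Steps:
G(n, E) = -27 - E
-G(√(31 + 11), -87) = -(-27 - 1*(-87)) = -(-27 + 87) = -1*60 = -60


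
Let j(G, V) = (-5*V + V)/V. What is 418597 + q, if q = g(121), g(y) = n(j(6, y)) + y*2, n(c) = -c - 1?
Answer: 418842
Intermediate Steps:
j(G, V) = -4 (j(G, V) = (-4*V)/V = -4)
n(c) = -1 - c
g(y) = 3 + 2*y (g(y) = (-1 - 1*(-4)) + y*2 = (-1 + 4) + 2*y = 3 + 2*y)
q = 245 (q = 3 + 2*121 = 3 + 242 = 245)
418597 + q = 418597 + 245 = 418842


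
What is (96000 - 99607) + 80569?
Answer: 76962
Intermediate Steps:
(96000 - 99607) + 80569 = -3607 + 80569 = 76962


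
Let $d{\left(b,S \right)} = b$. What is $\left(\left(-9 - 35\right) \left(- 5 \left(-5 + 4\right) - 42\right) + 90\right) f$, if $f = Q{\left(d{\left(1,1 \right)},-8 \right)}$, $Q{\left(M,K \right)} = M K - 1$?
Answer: $-15462$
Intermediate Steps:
$Q{\left(M,K \right)} = -1 + K M$ ($Q{\left(M,K \right)} = K M - 1 = -1 + K M$)
$f = -9$ ($f = -1 - 8 = -9$)
$\left(\left(-9 - 35\right) \left(- 5 \left(-5 + 4\right) - 42\right) + 90\right) f = \left(\left(-9 - 35\right) \left(- 5 \left(-5 + 4\right) - 42\right) + 90\right) \left(-9\right) = \left(- 44 \left(\left(-5\right) \left(-1\right) - 42\right) + 90\right) \left(-9\right) = \left(- 44 \left(5 - 42\right) + 90\right) \left(-9\right) = \left(\left(-44\right) \left(-37\right) + 90\right) \left(-9\right) = \left(1628 + 90\right) \left(-9\right) = 1718 \left(-9\right) = -15462$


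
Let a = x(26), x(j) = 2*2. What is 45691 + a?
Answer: 45695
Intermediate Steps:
x(j) = 4
a = 4
45691 + a = 45691 + 4 = 45695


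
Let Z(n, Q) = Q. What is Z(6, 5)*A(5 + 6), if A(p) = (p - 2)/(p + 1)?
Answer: 15/4 ≈ 3.7500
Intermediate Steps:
A(p) = (-2 + p)/(1 + p)
Z(6, 5)*A(5 + 6) = 5*((-2 + (5 + 6))/(1 + (5 + 6))) = 5*((-2 + 11)/(1 + 11)) = 5*(9/12) = 5*((1/12)*9) = 5*(3/4) = 15/4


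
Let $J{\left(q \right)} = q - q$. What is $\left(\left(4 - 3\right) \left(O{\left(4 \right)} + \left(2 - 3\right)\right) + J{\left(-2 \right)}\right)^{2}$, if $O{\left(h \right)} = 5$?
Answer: $16$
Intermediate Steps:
$J{\left(q \right)} = 0$
$\left(\left(4 - 3\right) \left(O{\left(4 \right)} + \left(2 - 3\right)\right) + J{\left(-2 \right)}\right)^{2} = \left(\left(4 - 3\right) \left(5 + \left(2 - 3\right)\right) + 0\right)^{2} = \left(1 \left(5 + \left(2 - 3\right)\right) + 0\right)^{2} = \left(1 \left(5 - 1\right) + 0\right)^{2} = \left(1 \cdot 4 + 0\right)^{2} = \left(4 + 0\right)^{2} = 4^{2} = 16$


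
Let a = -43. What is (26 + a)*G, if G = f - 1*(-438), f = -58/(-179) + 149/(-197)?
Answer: -262309133/35263 ≈ -7438.6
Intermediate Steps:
f = -15245/35263 (f = -58*(-1/179) + 149*(-1/197) = 58/179 - 149/197 = -15245/35263 ≈ -0.43232)
G = 15429949/35263 (G = -15245/35263 - 1*(-438) = -15245/35263 + 438 = 15429949/35263 ≈ 437.57)
(26 + a)*G = (26 - 43)*(15429949/35263) = -17*15429949/35263 = -262309133/35263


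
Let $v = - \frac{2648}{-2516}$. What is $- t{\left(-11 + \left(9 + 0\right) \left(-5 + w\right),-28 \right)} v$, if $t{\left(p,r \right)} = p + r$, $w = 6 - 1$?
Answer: $\frac{25818}{629} \approx 41.046$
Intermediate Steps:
$w = 5$
$v = \frac{662}{629}$ ($v = \left(-2648\right) \left(- \frac{1}{2516}\right) = \frac{662}{629} \approx 1.0525$)
$- t{\left(-11 + \left(9 + 0\right) \left(-5 + w\right),-28 \right)} v = - \frac{\left(\left(-11 + \left(9 + 0\right) \left(-5 + 5\right)\right) - 28\right) 662}{629} = - \frac{\left(\left(-11 + 9 \cdot 0\right) - 28\right) 662}{629} = - \frac{\left(\left(-11 + 0\right) - 28\right) 662}{629} = - \frac{\left(-11 - 28\right) 662}{629} = - \frac{\left(-39\right) 662}{629} = \left(-1\right) \left(- \frac{25818}{629}\right) = \frac{25818}{629}$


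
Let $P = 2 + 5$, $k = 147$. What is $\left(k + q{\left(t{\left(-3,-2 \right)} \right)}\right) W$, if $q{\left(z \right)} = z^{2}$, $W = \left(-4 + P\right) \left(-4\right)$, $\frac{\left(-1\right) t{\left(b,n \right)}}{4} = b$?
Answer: $-3492$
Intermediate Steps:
$t{\left(b,n \right)} = - 4 b$
$P = 7$
$W = -12$ ($W = \left(-4 + 7\right) \left(-4\right) = 3 \left(-4\right) = -12$)
$\left(k + q{\left(t{\left(-3,-2 \right)} \right)}\right) W = \left(147 + \left(\left(-4\right) \left(-3\right)\right)^{2}\right) \left(-12\right) = \left(147 + 12^{2}\right) \left(-12\right) = \left(147 + 144\right) \left(-12\right) = 291 \left(-12\right) = -3492$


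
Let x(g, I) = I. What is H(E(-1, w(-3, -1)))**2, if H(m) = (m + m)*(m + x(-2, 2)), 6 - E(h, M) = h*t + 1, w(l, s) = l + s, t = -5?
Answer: 0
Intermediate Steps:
E(h, M) = 5 + 5*h (E(h, M) = 6 - (h*(-5) + 1) = 6 - (-5*h + 1) = 6 - (1 - 5*h) = 6 + (-1 + 5*h) = 5 + 5*h)
H(m) = 2*m*(2 + m) (H(m) = (m + m)*(m + 2) = (2*m)*(2 + m) = 2*m*(2 + m))
H(E(-1, w(-3, -1)))**2 = (2*(5 + 5*(-1))*(2 + (5 + 5*(-1))))**2 = (2*(5 - 5)*(2 + (5 - 5)))**2 = (2*0*(2 + 0))**2 = (2*0*2)**2 = 0**2 = 0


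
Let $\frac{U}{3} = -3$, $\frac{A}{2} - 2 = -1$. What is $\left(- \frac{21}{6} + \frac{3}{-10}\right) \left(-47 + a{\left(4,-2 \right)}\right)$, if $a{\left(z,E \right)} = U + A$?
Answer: $\frac{1026}{5} \approx 205.2$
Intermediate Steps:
$A = 2$ ($A = 4 + 2 \left(-1\right) = 4 - 2 = 2$)
$U = -9$ ($U = 3 \left(-3\right) = -9$)
$a{\left(z,E \right)} = -7$ ($a{\left(z,E \right)} = -9 + 2 = -7$)
$\left(- \frac{21}{6} + \frac{3}{-10}\right) \left(-47 + a{\left(4,-2 \right)}\right) = \left(- \frac{21}{6} + \frac{3}{-10}\right) \left(-47 - 7\right) = \left(\left(-21\right) \frac{1}{6} + 3 \left(- \frac{1}{10}\right)\right) \left(-54\right) = \left(- \frac{7}{2} - \frac{3}{10}\right) \left(-54\right) = \left(- \frac{19}{5}\right) \left(-54\right) = \frac{1026}{5}$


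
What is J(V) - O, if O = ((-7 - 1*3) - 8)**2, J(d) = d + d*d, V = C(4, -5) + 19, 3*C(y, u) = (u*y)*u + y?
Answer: 23488/9 ≈ 2609.8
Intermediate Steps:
C(y, u) = y/3 + y*u**2/3 (C(y, u) = ((u*y)*u + y)/3 = (y*u**2 + y)/3 = (y + y*u**2)/3 = y/3 + y*u**2/3)
V = 161/3 (V = (1/3)*4*(1 + (-5)**2) + 19 = (1/3)*4*(1 + 25) + 19 = (1/3)*4*26 + 19 = 104/3 + 19 = 161/3 ≈ 53.667)
J(d) = d + d**2
O = 324 (O = ((-7 - 3) - 8)**2 = (-10 - 8)**2 = (-18)**2 = 324)
J(V) - O = 161*(1 + 161/3)/3 - 1*324 = (161/3)*(164/3) - 324 = 26404/9 - 324 = 23488/9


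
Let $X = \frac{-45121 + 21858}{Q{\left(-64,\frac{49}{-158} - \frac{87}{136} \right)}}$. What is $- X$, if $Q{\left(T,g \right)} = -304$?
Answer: $- \frac{23263}{304} \approx -76.523$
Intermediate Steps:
$X = \frac{23263}{304}$ ($X = \frac{-45121 + 21858}{-304} = \left(-23263\right) \left(- \frac{1}{304}\right) = \frac{23263}{304} \approx 76.523$)
$- X = \left(-1\right) \frac{23263}{304} = - \frac{23263}{304}$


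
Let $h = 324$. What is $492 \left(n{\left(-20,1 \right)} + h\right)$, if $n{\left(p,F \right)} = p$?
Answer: $149568$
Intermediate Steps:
$492 \left(n{\left(-20,1 \right)} + h\right) = 492 \left(-20 + 324\right) = 492 \cdot 304 = 149568$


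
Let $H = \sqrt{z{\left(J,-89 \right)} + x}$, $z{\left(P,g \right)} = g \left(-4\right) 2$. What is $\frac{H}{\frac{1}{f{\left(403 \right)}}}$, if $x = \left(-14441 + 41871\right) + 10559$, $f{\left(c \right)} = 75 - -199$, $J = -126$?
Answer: $3562 \sqrt{229} \approx 53903.0$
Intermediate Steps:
$f{\left(c \right)} = 274$ ($f{\left(c \right)} = 75 + 199 = 274$)
$z{\left(P,g \right)} = - 8 g$ ($z{\left(P,g \right)} = - 4 g 2 = - 8 g$)
$x = 37989$ ($x = 27430 + 10559 = 37989$)
$H = 13 \sqrt{229}$ ($H = \sqrt{\left(-8\right) \left(-89\right) + 37989} = \sqrt{712 + 37989} = \sqrt{38701} = 13 \sqrt{229} \approx 196.73$)
$\frac{H}{\frac{1}{f{\left(403 \right)}}} = \frac{13 \sqrt{229}}{\frac{1}{274}} = 13 \sqrt{229} \frac{1}{\frac{1}{274}} = 13 \sqrt{229} \cdot 274 = 3562 \sqrt{229}$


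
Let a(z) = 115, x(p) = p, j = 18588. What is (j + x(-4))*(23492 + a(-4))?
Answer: 438712488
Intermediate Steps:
(j + x(-4))*(23492 + a(-4)) = (18588 - 4)*(23492 + 115) = 18584*23607 = 438712488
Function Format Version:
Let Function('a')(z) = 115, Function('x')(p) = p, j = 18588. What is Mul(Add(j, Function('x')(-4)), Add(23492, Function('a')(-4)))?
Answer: 438712488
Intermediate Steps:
Mul(Add(j, Function('x')(-4)), Add(23492, Function('a')(-4))) = Mul(Add(18588, -4), Add(23492, 115)) = Mul(18584, 23607) = 438712488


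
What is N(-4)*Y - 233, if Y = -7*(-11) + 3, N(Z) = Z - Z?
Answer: -233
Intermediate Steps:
N(Z) = 0
Y = 80 (Y = 77 + 3 = 80)
N(-4)*Y - 233 = 0*80 - 233 = 0 - 233 = -233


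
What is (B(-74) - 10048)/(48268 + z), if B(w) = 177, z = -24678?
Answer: -9871/23590 ≈ -0.41844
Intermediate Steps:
(B(-74) - 10048)/(48268 + z) = (177 - 10048)/(48268 - 24678) = -9871/23590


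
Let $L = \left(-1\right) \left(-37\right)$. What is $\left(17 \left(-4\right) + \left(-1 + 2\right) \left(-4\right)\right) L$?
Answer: $-2664$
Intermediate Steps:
$L = 37$
$\left(17 \left(-4\right) + \left(-1 + 2\right) \left(-4\right)\right) L = \left(17 \left(-4\right) + \left(-1 + 2\right) \left(-4\right)\right) 37 = \left(-68 + 1 \left(-4\right)\right) 37 = \left(-68 - 4\right) 37 = \left(-72\right) 37 = -2664$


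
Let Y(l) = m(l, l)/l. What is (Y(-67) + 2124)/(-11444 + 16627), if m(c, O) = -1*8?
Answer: 142316/347261 ≈ 0.40982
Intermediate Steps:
m(c, O) = -8
Y(l) = -8/l
(Y(-67) + 2124)/(-11444 + 16627) = (-8/(-67) + 2124)/(-11444 + 16627) = (-8*(-1/67) + 2124)/5183 = (8/67 + 2124)*(1/5183) = (142316/67)*(1/5183) = 142316/347261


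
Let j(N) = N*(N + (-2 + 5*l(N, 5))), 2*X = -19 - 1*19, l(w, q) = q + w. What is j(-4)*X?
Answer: -76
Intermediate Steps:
X = -19 (X = (-19 - 1*19)/2 = (-19 - 19)/2 = (½)*(-38) = -19)
j(N) = N*(23 + 6*N) (j(N) = N*(N + (-2 + 5*(5 + N))) = N*(N + (-2 + (25 + 5*N))) = N*(N + (23 + 5*N)) = N*(23 + 6*N))
j(-4)*X = -4*(23 + 6*(-4))*(-19) = -4*(23 - 24)*(-19) = -4*(-1)*(-19) = 4*(-19) = -76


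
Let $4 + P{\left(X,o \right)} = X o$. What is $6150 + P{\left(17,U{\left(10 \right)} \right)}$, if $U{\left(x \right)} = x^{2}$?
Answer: $7846$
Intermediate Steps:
$P{\left(X,o \right)} = -4 + X o$
$6150 + P{\left(17,U{\left(10 \right)} \right)} = 6150 - \left(4 - 17 \cdot 10^{2}\right) = 6150 + \left(-4 + 17 \cdot 100\right) = 6150 + \left(-4 + 1700\right) = 6150 + 1696 = 7846$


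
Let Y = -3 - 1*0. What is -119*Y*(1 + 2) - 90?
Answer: 981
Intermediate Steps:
Y = -3 (Y = -3 + 0 = -3)
-119*Y*(1 + 2) - 90 = -(-357)*(1 + 2) - 90 = -(-357)*3 - 90 = -119*(-9) - 90 = 1071 - 90 = 981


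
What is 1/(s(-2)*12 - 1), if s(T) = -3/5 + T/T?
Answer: 5/19 ≈ 0.26316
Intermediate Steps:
s(T) = 2/5 (s(T) = -3*1/5 + 1 = -3/5 + 1 = 2/5)
1/(s(-2)*12 - 1) = 1/((2/5)*12 - 1) = 1/(24/5 - 1) = 1/(19/5) = 5/19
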